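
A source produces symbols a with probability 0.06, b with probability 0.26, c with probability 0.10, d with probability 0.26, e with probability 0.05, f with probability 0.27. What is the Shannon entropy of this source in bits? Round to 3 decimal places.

H = −Σ pᵢ log₂ pᵢ.
−0.06·log₂(0.06) = 0.2435
−0.26·log₂(0.26) = 0.5053
−0.10·log₂(0.10) = 0.3322
−0.26·log₂(0.26) = 0.5053
−0.05·log₂(0.05) = 0.2161
−0.27·log₂(0.27) = 0.5100
Sum ≈ 2.3124 → 2.312 bits.

2.312 bits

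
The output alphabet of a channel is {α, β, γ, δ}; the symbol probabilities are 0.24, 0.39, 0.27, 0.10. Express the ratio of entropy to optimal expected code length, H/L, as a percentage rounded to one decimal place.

Entropy H = −Σ p log₂ p ≈ 1.8661 bits.
Huffman merges: 1/10+6/25→17/50; 27/100+17/50→61/100; 39/100+61/100→1. L = 39/20 ≈ 1.9500.
Efficiency = H/L = 1.8661/1.9500 = 95.7%.

95.7%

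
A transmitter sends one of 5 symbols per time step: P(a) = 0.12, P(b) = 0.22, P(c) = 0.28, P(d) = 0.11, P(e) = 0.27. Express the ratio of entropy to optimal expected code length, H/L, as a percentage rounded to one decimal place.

99.6%

Entropy H = −Σ p log₂ p ≈ 2.2222 bits.
Huffman merges: 11/100+3/25→23/100; 11/50+23/100→9/20; 27/100+7/25→11/20; 9/20+11/20→1. L = 223/100 ≈ 2.2300.
Efficiency = H/L = 2.2222/2.2300 = 99.6%.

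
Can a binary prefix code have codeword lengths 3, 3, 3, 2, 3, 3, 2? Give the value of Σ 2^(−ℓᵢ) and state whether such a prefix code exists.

With common denominator 2^3 = 8: Σ 2^(−ℓᵢ) = 1/8 + 1/8 + 1/8 + 2/8 + 1/8 + 1/8 + 2/8 = 9/8 = 1.125.
Kraft's inequality requires Σ ≤ 1; here Σ = 1.125 > 1, so no such prefix code exists.

1.125; no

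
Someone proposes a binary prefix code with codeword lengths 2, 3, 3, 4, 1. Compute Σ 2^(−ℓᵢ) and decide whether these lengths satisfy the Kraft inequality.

1.0625; no

With common denominator 2^4 = 16: Σ 2^(−ℓᵢ) = 4/16 + 2/16 + 2/16 + 1/16 + 8/16 = 17/16 = 1.0625.
Kraft's inequality requires Σ ≤ 1; here Σ = 1.0625 > 1, so no such prefix code exists.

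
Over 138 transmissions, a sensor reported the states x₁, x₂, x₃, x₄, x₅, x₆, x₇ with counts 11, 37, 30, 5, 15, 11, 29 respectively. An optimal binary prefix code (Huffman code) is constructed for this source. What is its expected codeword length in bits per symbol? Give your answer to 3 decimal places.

Probabilities are the counts divided by 138.
Repeatedly combine the two least-probable nodes; the expected code length is the sum of the merged weights.
merge 5/138 + 11/138 → 8/69
merge 11/138 + 5/46 → 13/69
merge 8/69 + 13/69 → 7/23
merge 29/138 + 5/23 → 59/138
merge 37/138 + 7/23 → 79/138
merge 59/138 + 79/138 → 1
L = 8/69 + 13/69 + 7/23 + 59/138 + 79/138 + 1 = 60/23 ≈ 2.609 bits/symbol.

2.609 bits/symbol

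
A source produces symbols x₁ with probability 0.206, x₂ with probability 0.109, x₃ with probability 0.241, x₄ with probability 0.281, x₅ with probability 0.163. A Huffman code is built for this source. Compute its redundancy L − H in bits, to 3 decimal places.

0.018 bits

Entropy H = −Σ p log₂ p ≈ 2.2540 bits.
Huffman merges: 109/1000+163/1000→34/125; 103/500+241/1000→447/1000; 34/125+281/1000→553/1000; 447/1000+553/1000→1. L = 284/125 ≈ 2.2720.
L − H = 2.2720 − 2.2540 = 0.018 bits.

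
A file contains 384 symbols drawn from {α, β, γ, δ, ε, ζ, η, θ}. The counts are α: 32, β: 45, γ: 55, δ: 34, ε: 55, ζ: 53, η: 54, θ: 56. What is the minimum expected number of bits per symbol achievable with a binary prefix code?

3 bits/symbol

Probabilities are the counts divided by 384.
Repeatedly combine the two least-probable nodes; the expected code length is the sum of the merged weights.
merge 1/12 + 17/192 → 11/64
merge 15/128 + 53/384 → 49/192
merge 9/64 + 55/384 → 109/384
merge 55/384 + 7/48 → 37/128
merge 11/64 + 49/192 → 41/96
merge 109/384 + 37/128 → 55/96
merge 41/96 + 55/96 → 1
L = 11/64 + 49/192 + 109/384 + 37/128 + 41/96 + 55/96 + 1 = 3 bits/symbol.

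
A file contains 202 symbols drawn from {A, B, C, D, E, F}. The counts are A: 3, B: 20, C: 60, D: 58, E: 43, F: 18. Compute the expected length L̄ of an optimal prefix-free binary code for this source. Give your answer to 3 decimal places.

Probabilities are the counts divided by 202.
Repeatedly combine the two least-probable nodes; the expected code length is the sum of the merged weights.
merge 3/202 + 9/101 → 21/202
merge 10/101 + 21/202 → 41/202
merge 41/202 + 43/202 → 42/101
merge 29/101 + 30/101 → 59/101
merge 42/101 + 59/101 → 1
L = 21/202 + 41/202 + 42/101 + 59/101 + 1 = 233/101 ≈ 2.307 bits/symbol.

2.307 bits/symbol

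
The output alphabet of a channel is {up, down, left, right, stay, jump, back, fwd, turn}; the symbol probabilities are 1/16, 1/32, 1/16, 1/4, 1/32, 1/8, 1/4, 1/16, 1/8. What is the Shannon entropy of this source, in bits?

Each probability is a power of 1/2, so log₂(1/p) is an integer.
H = Σ p·log₂(1/p) = 1/16·4 + 1/32·5 + 1/16·4 + 1/4·2 + 1/32·5 + 1/8·3 + 1/4·2 + 1/16·4 + 1/8·3 = 2.8125 bits.

2.8125 bits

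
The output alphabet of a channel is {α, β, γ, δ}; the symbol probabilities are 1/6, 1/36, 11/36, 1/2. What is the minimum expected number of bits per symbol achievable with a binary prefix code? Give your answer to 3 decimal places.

Repeatedly combine the two least-probable nodes; the expected code length is the sum of the merged weights.
merge 1/36 + 1/6 → 7/36
merge 7/36 + 11/36 → 1/2
merge 1/2 + 1/2 → 1
L = 7/36 + 1/2 + 1 = 61/36 ≈ 1.694 bits/symbol.

1.694 bits/symbol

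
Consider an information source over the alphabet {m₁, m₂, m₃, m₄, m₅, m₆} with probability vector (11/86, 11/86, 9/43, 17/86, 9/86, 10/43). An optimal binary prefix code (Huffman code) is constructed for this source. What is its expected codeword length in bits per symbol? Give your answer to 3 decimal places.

Repeatedly combine the two least-probable nodes; the expected code length is the sum of the merged weights.
merge 9/86 + 11/86 → 10/43
merge 11/86 + 17/86 → 14/43
merge 9/43 + 10/43 → 19/43
merge 10/43 + 14/43 → 24/43
merge 19/43 + 24/43 → 1
L = 10/43 + 14/43 + 19/43 + 24/43 + 1 = 110/43 ≈ 2.558 bits/symbol.

2.558 bits/symbol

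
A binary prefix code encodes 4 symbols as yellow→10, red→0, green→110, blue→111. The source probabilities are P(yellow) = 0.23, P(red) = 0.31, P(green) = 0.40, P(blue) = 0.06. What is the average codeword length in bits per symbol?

2.15 bits/symbol

L̄ = Σ pᵢ·ℓᵢ = 0.23·2 + 0.31·1 + 0.40·3 + 0.06·3 = 2.15 bits/symbol.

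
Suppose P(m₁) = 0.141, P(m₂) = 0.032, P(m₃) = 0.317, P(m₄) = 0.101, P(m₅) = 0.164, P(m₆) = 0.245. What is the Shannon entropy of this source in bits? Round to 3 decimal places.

H = −Σ pᵢ log₂ pᵢ.
−0.141·log₂(0.141) = 0.3985
−0.032·log₂(0.032) = 0.1589
−0.317·log₂(0.317) = 0.5254
−0.101·log₂(0.101) = 0.3341
−0.164·log₂(0.164) = 0.4278
−0.245·log₂(0.245) = 0.4971
Sum ≈ 2.3418 → 2.342 bits.

2.342 bits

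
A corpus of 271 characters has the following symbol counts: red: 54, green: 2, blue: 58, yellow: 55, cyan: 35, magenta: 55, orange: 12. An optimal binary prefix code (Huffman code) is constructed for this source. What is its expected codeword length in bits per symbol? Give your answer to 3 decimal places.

Probabilities are the counts divided by 271.
Repeatedly combine the two least-probable nodes; the expected code length is the sum of the merged weights.
merge 2/271 + 12/271 → 14/271
merge 14/271 + 35/271 → 49/271
merge 49/271 + 54/271 → 103/271
merge 55/271 + 55/271 → 110/271
merge 58/271 + 103/271 → 161/271
merge 110/271 + 161/271 → 1
L = 14/271 + 49/271 + 103/271 + 110/271 + 161/271 + 1 = 708/271 ≈ 2.613 bits/symbol.

2.613 bits/symbol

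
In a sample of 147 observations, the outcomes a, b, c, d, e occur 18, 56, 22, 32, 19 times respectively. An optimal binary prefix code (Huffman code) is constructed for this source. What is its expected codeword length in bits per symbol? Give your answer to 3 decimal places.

2.238 bits/symbol

Probabilities are the counts divided by 147.
Repeatedly combine the two least-probable nodes; the expected code length is the sum of the merged weights.
merge 6/49 + 19/147 → 37/147
merge 22/147 + 32/147 → 18/49
merge 37/147 + 18/49 → 13/21
merge 8/21 + 13/21 → 1
L = 37/147 + 18/49 + 13/21 + 1 = 47/21 ≈ 2.238 bits/symbol.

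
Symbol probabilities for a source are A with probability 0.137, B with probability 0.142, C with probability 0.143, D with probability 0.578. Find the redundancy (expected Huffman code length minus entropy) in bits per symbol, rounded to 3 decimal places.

0.050 bits

Entropy H = −Σ p log₂ p ≈ 1.6511 bits.
Huffman merges: 137/1000+71/500→279/1000; 143/1000+279/1000→211/500; 211/500+289/500→1. L = 1701/1000 ≈ 1.7010.
L − H = 1.7010 − 1.6511 = 0.050 bits.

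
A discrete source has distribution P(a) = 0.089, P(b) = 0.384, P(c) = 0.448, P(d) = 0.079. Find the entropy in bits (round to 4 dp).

H = −Σ pᵢ log₂ pᵢ.
−0.089·log₂(0.089) = 0.3106
−0.384·log₂(0.384) = 0.5302
−0.448·log₂(0.448) = 0.5190
−0.079·log₂(0.079) = 0.2893
Sum ≈ 1.6491 → 1.6491 bits.

1.6491 bits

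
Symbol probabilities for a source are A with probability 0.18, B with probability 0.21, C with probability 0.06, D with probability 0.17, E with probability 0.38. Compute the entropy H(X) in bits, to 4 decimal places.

2.1267 bits

H = −Σ pᵢ log₂ pᵢ.
−0.18·log₂(0.18) = 0.4453
−0.21·log₂(0.21) = 0.4728
−0.06·log₂(0.06) = 0.2435
−0.17·log₂(0.17) = 0.4346
−0.38·log₂(0.38) = 0.5305
Sum ≈ 2.1267 → 2.1267 bits.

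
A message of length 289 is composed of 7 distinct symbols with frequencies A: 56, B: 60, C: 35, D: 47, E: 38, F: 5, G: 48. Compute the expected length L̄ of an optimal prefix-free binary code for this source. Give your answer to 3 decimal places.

Probabilities are the counts divided by 289.
Repeatedly combine the two least-probable nodes; the expected code length is the sum of the merged weights.
merge 5/289 + 35/289 → 40/289
merge 38/289 + 40/289 → 78/289
merge 47/289 + 48/289 → 95/289
merge 56/289 + 60/289 → 116/289
merge 78/289 + 95/289 → 173/289
merge 116/289 + 173/289 → 1
L = 40/289 + 78/289 + 95/289 + 116/289 + 173/289 + 1 = 791/289 ≈ 2.737 bits/symbol.

2.737 bits/symbol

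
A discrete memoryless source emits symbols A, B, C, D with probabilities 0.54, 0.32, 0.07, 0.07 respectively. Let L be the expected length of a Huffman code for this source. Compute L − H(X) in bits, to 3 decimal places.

Entropy H = −Σ p log₂ p ≈ 1.5432 bits.
Huffman merges: 7/100+7/100→7/50; 7/50+8/25→23/50; 23/50+27/50→1. L = 8/5 ≈ 1.6000.
L − H = 1.6000 − 1.5432 = 0.057 bits.

0.057 bits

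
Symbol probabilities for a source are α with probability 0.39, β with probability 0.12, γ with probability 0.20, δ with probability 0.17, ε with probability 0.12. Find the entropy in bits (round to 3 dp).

H = −Σ pᵢ log₂ pᵢ.
−0.39·log₂(0.39) = 0.5298
−0.12·log₂(0.12) = 0.3671
−0.20·log₂(0.20) = 0.4644
−0.17·log₂(0.17) = 0.4346
−0.12·log₂(0.12) = 0.3671
Sum ≈ 2.1629 → 2.163 bits.

2.163 bits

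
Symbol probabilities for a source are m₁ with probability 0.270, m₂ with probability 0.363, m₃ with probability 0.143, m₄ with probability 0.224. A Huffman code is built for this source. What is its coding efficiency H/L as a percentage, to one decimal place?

Entropy H = −Σ p log₂ p ≈ 1.9254 bits.
Huffman merges: 143/1000+28/125→367/1000; 27/100+363/1000→633/1000; 367/1000+633/1000→1. L = 2 ≈ 2.0000.
Efficiency = H/L = 1.9254/2.0000 = 96.3%.

96.3%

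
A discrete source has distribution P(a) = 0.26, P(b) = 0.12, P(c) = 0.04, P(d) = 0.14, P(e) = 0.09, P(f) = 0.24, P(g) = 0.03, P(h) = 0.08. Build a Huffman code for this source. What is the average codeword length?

2.72 bits/symbol

Repeatedly combine the two least-probable nodes; the expected code length is the sum of the merged weights.
merge 3/100 + 1/25 → 7/100
merge 7/100 + 2/25 → 3/20
merge 9/100 + 3/25 → 21/100
merge 7/50 + 3/20 → 29/100
merge 21/100 + 6/25 → 9/20
merge 13/50 + 29/100 → 11/20
merge 9/20 + 11/20 → 1
L = 7/100 + 3/20 + 21/100 + 29/100 + 9/20 + 11/20 + 1 = 68/25 = 2.72 bits/symbol.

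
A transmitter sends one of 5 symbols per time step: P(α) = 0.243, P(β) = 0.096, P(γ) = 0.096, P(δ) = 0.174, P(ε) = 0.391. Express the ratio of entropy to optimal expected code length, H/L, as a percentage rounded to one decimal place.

Entropy H = −Σ p log₂ p ≈ 2.1138 bits.
Huffman merges: 12/125+12/125→24/125; 87/500+24/125→183/500; 243/1000+183/500→609/1000; 391/1000+609/1000→1. L = 2167/1000 ≈ 2.1670.
Efficiency = H/L = 2.1138/2.1670 = 97.5%.

97.5%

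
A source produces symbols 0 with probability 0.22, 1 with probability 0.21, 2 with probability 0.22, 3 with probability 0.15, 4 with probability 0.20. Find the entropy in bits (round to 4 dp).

H = −Σ pᵢ log₂ pᵢ.
−0.22·log₂(0.22) = 0.4806
−0.21·log₂(0.21) = 0.4728
−0.22·log₂(0.22) = 0.4806
−0.15·log₂(0.15) = 0.4105
−0.20·log₂(0.20) = 0.4644
Sum ≈ 2.3089 → 2.3089 bits.

2.3089 bits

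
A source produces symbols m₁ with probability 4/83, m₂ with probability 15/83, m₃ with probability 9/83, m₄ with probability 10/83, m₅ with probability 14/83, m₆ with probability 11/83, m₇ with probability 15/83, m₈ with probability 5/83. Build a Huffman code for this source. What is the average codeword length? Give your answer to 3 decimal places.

Repeatedly combine the two least-probable nodes; the expected code length is the sum of the merged weights.
merge 4/83 + 5/83 → 9/83
merge 9/83 + 9/83 → 18/83
merge 10/83 + 11/83 → 21/83
merge 14/83 + 15/83 → 29/83
merge 15/83 + 18/83 → 33/83
merge 21/83 + 29/83 → 50/83
merge 33/83 + 50/83 → 1
L = 9/83 + 18/83 + 21/83 + 29/83 + 33/83 + 50/83 + 1 = 243/83 ≈ 2.928 bits/symbol.

2.928 bits/symbol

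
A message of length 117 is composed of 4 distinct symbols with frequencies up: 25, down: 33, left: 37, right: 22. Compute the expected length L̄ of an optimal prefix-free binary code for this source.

2 bits/symbol

Probabilities are the counts divided by 117.
Repeatedly combine the two least-probable nodes; the expected code length is the sum of the merged weights.
merge 22/117 + 25/117 → 47/117
merge 11/39 + 37/117 → 70/117
merge 47/117 + 70/117 → 1
L = 47/117 + 70/117 + 1 = 2 bits/symbol.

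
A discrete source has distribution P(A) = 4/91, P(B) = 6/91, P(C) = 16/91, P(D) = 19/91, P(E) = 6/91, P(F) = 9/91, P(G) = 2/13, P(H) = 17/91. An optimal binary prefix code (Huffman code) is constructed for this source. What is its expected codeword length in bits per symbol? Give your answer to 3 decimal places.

Repeatedly combine the two least-probable nodes; the expected code length is the sum of the merged weights.
merge 4/91 + 6/91 → 10/91
merge 6/91 + 9/91 → 15/91
merge 10/91 + 2/13 → 24/91
merge 15/91 + 16/91 → 31/91
merge 17/91 + 19/91 → 36/91
merge 24/91 + 31/91 → 55/91
merge 36/91 + 55/91 → 1
L = 10/91 + 15/91 + 24/91 + 31/91 + 36/91 + 55/91 + 1 = 262/91 ≈ 2.879 bits/symbol.

2.879 bits/symbol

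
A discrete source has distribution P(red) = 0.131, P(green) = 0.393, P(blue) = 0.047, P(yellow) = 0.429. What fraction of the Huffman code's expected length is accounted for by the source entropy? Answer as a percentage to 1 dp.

94.0%

Entropy H = −Σ p log₂ p ≈ 1.6448 bits.
Huffman merges: 47/1000+131/1000→89/500; 89/500+393/1000→571/1000; 429/1000+571/1000→1. L = 1749/1000 ≈ 1.7490.
Efficiency = H/L = 1.6448/1.7490 = 94.0%.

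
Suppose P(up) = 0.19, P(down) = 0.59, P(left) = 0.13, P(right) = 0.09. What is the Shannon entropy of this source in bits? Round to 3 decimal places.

H = −Σ pᵢ log₂ pᵢ.
−0.19·log₂(0.19) = 0.4552
−0.59·log₂(0.59) = 0.4491
−0.13·log₂(0.13) = 0.3826
−0.09·log₂(0.09) = 0.3127
Sum ≈ 1.5996 → 1.600 bits.

1.600 bits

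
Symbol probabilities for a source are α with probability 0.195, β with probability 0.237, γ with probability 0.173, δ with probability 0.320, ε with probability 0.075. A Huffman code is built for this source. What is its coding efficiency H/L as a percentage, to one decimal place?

Entropy H = −Σ p log₂ p ≈ 2.1964 bits.
Huffman merges: 3/40+173/1000→31/125; 39/200+237/1000→54/125; 31/125+8/25→71/125; 54/125+71/125→1. L = 281/125 ≈ 2.2480.
Efficiency = H/L = 2.1964/2.2480 = 97.7%.

97.7%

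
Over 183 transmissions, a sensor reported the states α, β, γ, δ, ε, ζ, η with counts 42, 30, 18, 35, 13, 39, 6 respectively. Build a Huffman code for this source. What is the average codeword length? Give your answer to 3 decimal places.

2.661 bits/symbol

Probabilities are the counts divided by 183.
Repeatedly combine the two least-probable nodes; the expected code length is the sum of the merged weights.
merge 2/61 + 13/183 → 19/183
merge 6/61 + 19/183 → 37/183
merge 10/61 + 35/183 → 65/183
merge 37/183 + 13/61 → 76/183
merge 14/61 + 65/183 → 107/183
merge 76/183 + 107/183 → 1
L = 19/183 + 37/183 + 65/183 + 76/183 + 107/183 + 1 = 487/183 ≈ 2.661 bits/symbol.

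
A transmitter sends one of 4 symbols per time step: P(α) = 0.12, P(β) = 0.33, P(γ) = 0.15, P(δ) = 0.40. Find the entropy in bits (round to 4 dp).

H = −Σ pᵢ log₂ pᵢ.
−0.12·log₂(0.12) = 0.3671
−0.33·log₂(0.33) = 0.5278
−0.15·log₂(0.15) = 0.4105
−0.40·log₂(0.40) = 0.5288
Sum ≈ 1.8342 → 1.8342 bits.

1.8342 bits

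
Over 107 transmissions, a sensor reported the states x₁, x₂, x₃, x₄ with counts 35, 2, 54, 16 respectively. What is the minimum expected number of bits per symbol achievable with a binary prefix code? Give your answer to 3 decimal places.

1.664 bits/symbol

Probabilities are the counts divided by 107.
Repeatedly combine the two least-probable nodes; the expected code length is the sum of the merged weights.
merge 2/107 + 16/107 → 18/107
merge 18/107 + 35/107 → 53/107
merge 53/107 + 54/107 → 1
L = 18/107 + 53/107 + 1 = 178/107 ≈ 1.664 bits/symbol.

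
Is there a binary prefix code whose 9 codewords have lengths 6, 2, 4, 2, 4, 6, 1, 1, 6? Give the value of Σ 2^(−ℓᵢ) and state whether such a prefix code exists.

With common denominator 2^6 = 64: Σ 2^(−ℓᵢ) = 1/64 + 16/64 + 4/64 + 16/64 + 4/64 + 1/64 + 32/64 + 32/64 + 1/64 = 107/64 = 1.671875.
Kraft's inequality requires Σ ≤ 1; here Σ = 1.671875 > 1, so no such prefix code exists.

1.671875; no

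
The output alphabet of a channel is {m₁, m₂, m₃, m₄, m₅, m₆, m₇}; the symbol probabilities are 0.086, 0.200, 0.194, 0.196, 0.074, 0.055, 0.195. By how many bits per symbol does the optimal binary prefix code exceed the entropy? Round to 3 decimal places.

0.076 bits

Entropy H = −Σ p log₂ p ≈ 2.6566 bits.
Huffman merges: 11/200+37/500→129/1000; 43/500+129/1000→43/200; 97/500+39/200→389/1000; 49/250+1/5→99/250; 43/200+389/1000→151/250; 99/250+151/250→1. L = 2733/1000 ≈ 2.7330.
L − H = 2.7330 − 2.6566 = 0.076 bits.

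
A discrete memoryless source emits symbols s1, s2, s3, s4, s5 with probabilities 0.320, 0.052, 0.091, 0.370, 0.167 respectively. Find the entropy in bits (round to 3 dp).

H = −Σ pᵢ log₂ pᵢ.
−0.320·log₂(0.320) = 0.5260
−0.052·log₂(0.052) = 0.2218
−0.091·log₂(0.091) = 0.3147
−0.370·log₂(0.370) = 0.5307
−0.167·log₂(0.167) = 0.4312
Sum ≈ 2.0244 → 2.024 bits.

2.024 bits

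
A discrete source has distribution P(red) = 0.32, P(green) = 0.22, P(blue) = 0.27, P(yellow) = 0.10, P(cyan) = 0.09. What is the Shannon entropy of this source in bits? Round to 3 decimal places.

2.161 bits

H = −Σ pᵢ log₂ pᵢ.
−0.32·log₂(0.32) = 0.5260
−0.22·log₂(0.22) = 0.4806
−0.27·log₂(0.27) = 0.5100
−0.10·log₂(0.10) = 0.3322
−0.09·log₂(0.09) = 0.3127
Sum ≈ 2.1615 → 2.161 bits.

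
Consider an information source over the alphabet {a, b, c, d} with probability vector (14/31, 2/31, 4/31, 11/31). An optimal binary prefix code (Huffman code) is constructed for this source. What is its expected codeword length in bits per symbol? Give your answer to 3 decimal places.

1.742 bits/symbol

Repeatedly combine the two least-probable nodes; the expected code length is the sum of the merged weights.
merge 2/31 + 4/31 → 6/31
merge 6/31 + 11/31 → 17/31
merge 14/31 + 17/31 → 1
L = 6/31 + 17/31 + 1 = 54/31 ≈ 1.742 bits/symbol.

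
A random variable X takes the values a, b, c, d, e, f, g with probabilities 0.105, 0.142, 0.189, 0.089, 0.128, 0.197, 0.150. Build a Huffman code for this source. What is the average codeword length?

Repeatedly combine the two least-probable nodes; the expected code length is the sum of the merged weights.
merge 89/1000 + 21/200 → 97/500
merge 16/125 + 71/500 → 27/100
merge 3/20 + 189/1000 → 339/1000
merge 97/500 + 197/1000 → 391/1000
merge 27/100 + 339/1000 → 609/1000
merge 391/1000 + 609/1000 → 1
L = 97/500 + 27/100 + 339/1000 + 391/1000 + 609/1000 + 1 = 2803/1000 = 2.803 bits/symbol.

2.803 bits/symbol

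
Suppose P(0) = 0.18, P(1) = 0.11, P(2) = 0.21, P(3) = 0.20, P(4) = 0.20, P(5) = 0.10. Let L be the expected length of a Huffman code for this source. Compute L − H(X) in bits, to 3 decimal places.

0.061 bits

Entropy H = −Σ p log₂ p ≈ 2.5294 bits.
Huffman merges: 1/10+11/100→21/100; 9/50+1/5→19/50; 1/5+21/100→41/100; 21/100+19/50→59/100; 41/100+59/100→1. L = 259/100 ≈ 2.5900.
L − H = 2.5900 − 2.5294 = 0.061 bits.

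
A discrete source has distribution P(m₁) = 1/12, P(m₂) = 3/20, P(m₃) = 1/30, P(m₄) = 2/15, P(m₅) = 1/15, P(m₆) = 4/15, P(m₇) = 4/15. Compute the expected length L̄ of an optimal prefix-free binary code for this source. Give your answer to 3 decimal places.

2.567 bits/symbol

Repeatedly combine the two least-probable nodes; the expected code length is the sum of the merged weights.
merge 1/30 + 1/15 → 1/10
merge 1/12 + 1/10 → 11/60
merge 2/15 + 3/20 → 17/60
merge 11/60 + 4/15 → 9/20
merge 4/15 + 17/60 → 11/20
merge 9/20 + 11/20 → 1
L = 1/10 + 11/60 + 17/60 + 9/20 + 11/20 + 1 = 77/30 ≈ 2.567 bits/symbol.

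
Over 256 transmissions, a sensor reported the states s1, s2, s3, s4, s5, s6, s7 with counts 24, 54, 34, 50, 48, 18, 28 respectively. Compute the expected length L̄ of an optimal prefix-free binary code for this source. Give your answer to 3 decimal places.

Probabilities are the counts divided by 256.
Repeatedly combine the two least-probable nodes; the expected code length is the sum of the merged weights.
merge 9/128 + 3/32 → 21/128
merge 7/64 + 17/128 → 31/128
merge 21/128 + 3/16 → 45/128
merge 25/128 + 27/128 → 13/32
merge 31/128 + 45/128 → 19/32
merge 13/32 + 19/32 → 1
L = 21/128 + 31/128 + 45/128 + 13/32 + 19/32 + 1 = 353/128 ≈ 2.758 bits/symbol.

2.758 bits/symbol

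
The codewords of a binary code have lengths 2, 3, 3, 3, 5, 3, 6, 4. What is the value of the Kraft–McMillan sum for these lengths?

With common denominator 2^6 = 64: Σ 2^(−ℓᵢ) = 16/64 + 8/64 + 8/64 + 8/64 + 2/64 + 8/64 + 1/64 + 4/64 = 55/64 = 0.859375.

0.859375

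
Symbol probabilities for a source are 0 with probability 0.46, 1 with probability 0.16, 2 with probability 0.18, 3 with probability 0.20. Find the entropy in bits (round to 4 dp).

H = −Σ pᵢ log₂ pᵢ.
−0.46·log₂(0.46) = 0.5153
−0.16·log₂(0.16) = 0.4230
−0.18·log₂(0.18) = 0.4453
−0.20·log₂(0.20) = 0.4644
Sum ≈ 1.8480 → 1.8480 bits.

1.8480 bits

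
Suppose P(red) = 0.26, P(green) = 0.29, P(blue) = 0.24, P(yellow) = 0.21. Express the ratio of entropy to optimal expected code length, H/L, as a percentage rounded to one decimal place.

99.5%

Entropy H = −Σ p log₂ p ≈ 1.9901 bits.
Huffman merges: 21/100+6/25→9/20; 13/50+29/100→11/20; 9/20+11/20→1. L = 2 ≈ 2.0000.
Efficiency = H/L = 1.9901/2.0000 = 99.5%.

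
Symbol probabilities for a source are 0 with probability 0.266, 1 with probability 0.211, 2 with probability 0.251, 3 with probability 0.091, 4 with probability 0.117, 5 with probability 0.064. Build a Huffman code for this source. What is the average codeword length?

Repeatedly combine the two least-probable nodes; the expected code length is the sum of the merged weights.
merge 8/125 + 91/1000 → 31/200
merge 117/1000 + 31/200 → 34/125
merge 211/1000 + 251/1000 → 231/500
merge 133/500 + 34/125 → 269/500
merge 231/500 + 269/500 → 1
L = 31/200 + 34/125 + 231/500 + 269/500 + 1 = 2427/1000 = 2.427 bits/symbol.

2.427 bits/symbol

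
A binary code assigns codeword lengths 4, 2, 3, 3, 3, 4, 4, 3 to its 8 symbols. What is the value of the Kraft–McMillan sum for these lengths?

0.9375

With common denominator 2^4 = 16: Σ 2^(−ℓᵢ) = 1/16 + 4/16 + 2/16 + 2/16 + 2/16 + 1/16 + 1/16 + 2/16 = 15/16 = 0.9375.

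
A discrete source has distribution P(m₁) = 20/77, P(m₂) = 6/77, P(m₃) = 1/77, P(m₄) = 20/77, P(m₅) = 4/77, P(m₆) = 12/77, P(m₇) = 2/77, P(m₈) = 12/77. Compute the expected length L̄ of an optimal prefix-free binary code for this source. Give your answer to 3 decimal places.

2.610 bits/symbol

Repeatedly combine the two least-probable nodes; the expected code length is the sum of the merged weights.
merge 1/77 + 2/77 → 3/77
merge 3/77 + 4/77 → 1/11
merge 6/77 + 1/11 → 13/77
merge 12/77 + 12/77 → 24/77
merge 13/77 + 20/77 → 3/7
merge 20/77 + 24/77 → 4/7
merge 3/7 + 4/7 → 1
L = 3/77 + 1/11 + 13/77 + 24/77 + 3/7 + 4/7 + 1 = 201/77 ≈ 2.610 bits/symbol.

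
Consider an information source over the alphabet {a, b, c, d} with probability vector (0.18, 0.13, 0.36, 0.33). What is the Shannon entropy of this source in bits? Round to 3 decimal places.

1.886 bits

H = −Σ pᵢ log₂ pᵢ.
−0.18·log₂(0.18) = 0.4453
−0.13·log₂(0.13) = 0.3826
−0.36·log₂(0.36) = 0.5306
−0.33·log₂(0.33) = 0.5278
Sum ≈ 1.8864 → 1.886 bits.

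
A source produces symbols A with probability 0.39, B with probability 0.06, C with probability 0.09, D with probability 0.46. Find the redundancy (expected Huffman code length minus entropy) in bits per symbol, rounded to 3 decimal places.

Entropy H = −Σ p log₂ p ≈ 1.6013 bits.
Huffman merges: 3/50+9/100→3/20; 3/20+39/100→27/50; 23/50+27/50→1. L = 169/100 ≈ 1.6900.
L − H = 1.6900 − 1.6013 = 0.089 bits.

0.089 bits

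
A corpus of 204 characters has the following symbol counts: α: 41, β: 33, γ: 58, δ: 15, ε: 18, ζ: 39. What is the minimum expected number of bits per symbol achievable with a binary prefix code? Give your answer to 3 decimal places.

2.485 bits/symbol

Probabilities are the counts divided by 204.
Repeatedly combine the two least-probable nodes; the expected code length is the sum of the merged weights.
merge 5/68 + 3/34 → 11/68
merge 11/68 + 11/68 → 11/34
merge 13/68 + 41/204 → 20/51
merge 29/102 + 11/34 → 31/51
merge 20/51 + 31/51 → 1
L = 11/68 + 11/34 + 20/51 + 31/51 + 1 = 169/68 ≈ 2.485 bits/symbol.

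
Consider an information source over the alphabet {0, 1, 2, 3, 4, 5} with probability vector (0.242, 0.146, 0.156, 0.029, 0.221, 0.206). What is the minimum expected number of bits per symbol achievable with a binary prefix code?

Repeatedly combine the two least-probable nodes; the expected code length is the sum of the merged weights.
merge 29/1000 + 73/500 → 7/40
merge 39/250 + 7/40 → 331/1000
merge 103/500 + 221/1000 → 427/1000
merge 121/500 + 331/1000 → 573/1000
merge 427/1000 + 573/1000 → 1
L = 7/40 + 331/1000 + 427/1000 + 573/1000 + 1 = 1253/500 = 2.506 bits/symbol.

2.506 bits/symbol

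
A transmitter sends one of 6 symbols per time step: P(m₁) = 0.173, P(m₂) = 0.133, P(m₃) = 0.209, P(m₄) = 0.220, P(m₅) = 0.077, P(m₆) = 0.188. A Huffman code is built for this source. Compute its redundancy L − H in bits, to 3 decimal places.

0.055 bits

Entropy H = −Σ p log₂ p ≈ 2.5157 bits.
Huffman merges: 77/1000+133/1000→21/100; 173/1000+47/250→361/1000; 209/1000+21/100→419/1000; 11/50+361/1000→581/1000; 419/1000+581/1000→1. L = 2571/1000 ≈ 2.5710.
L − H = 2.5710 − 2.5157 = 0.055 bits.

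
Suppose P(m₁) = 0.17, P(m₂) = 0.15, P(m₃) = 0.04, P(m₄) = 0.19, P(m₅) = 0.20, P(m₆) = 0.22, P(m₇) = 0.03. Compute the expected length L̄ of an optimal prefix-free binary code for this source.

Repeatedly combine the two least-probable nodes; the expected code length is the sum of the merged weights.
merge 3/100 + 1/25 → 7/100
merge 7/100 + 3/20 → 11/50
merge 17/100 + 19/100 → 9/25
merge 1/5 + 11/50 → 21/50
merge 11/50 + 9/25 → 29/50
merge 21/50 + 29/50 → 1
L = 7/100 + 11/50 + 9/25 + 21/50 + 29/50 + 1 = 53/20 = 2.65 bits/symbol.

2.65 bits/symbol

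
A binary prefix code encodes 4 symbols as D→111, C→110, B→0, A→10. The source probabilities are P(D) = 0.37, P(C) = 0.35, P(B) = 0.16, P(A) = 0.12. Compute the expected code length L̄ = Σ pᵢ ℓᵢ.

2.56 bits/symbol

L̄ = Σ pᵢ·ℓᵢ = 0.37·3 + 0.35·3 + 0.16·1 + 0.12·2 = 2.56 bits/symbol.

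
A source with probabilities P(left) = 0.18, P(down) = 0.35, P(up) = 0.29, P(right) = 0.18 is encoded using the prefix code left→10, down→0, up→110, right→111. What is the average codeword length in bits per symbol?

L̄ = Σ pᵢ·ℓᵢ = 0.18·2 + 0.35·1 + 0.29·3 + 0.18·3 = 2.12 bits/symbol.

2.12 bits/symbol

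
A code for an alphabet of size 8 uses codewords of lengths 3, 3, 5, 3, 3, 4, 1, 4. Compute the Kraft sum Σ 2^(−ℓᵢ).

1.15625

With common denominator 2^5 = 32: Σ 2^(−ℓᵢ) = 4/32 + 4/32 + 1/32 + 4/32 + 4/32 + 2/32 + 16/32 + 2/32 = 37/32 = 1.15625.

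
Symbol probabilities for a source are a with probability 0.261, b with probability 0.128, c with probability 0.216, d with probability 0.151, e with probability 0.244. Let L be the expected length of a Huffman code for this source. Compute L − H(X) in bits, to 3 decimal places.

Entropy H = −Σ p log₂ p ≈ 2.2713 bits.
Huffman merges: 16/125+151/1000→279/1000; 27/125+61/250→23/50; 261/1000+279/1000→27/50; 23/50+27/50→1. L = 2279/1000 ≈ 2.2790.
L − H = 2.2790 − 2.2713 = 0.008 bits.

0.008 bits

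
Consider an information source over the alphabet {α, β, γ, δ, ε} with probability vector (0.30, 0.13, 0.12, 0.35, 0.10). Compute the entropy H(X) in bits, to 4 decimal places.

2.1331 bits

H = −Σ pᵢ log₂ pᵢ.
−0.30·log₂(0.30) = 0.5211
−0.13·log₂(0.13) = 0.3826
−0.12·log₂(0.12) = 0.3671
−0.35·log₂(0.35) = 0.5301
−0.10·log₂(0.10) = 0.3322
Sum ≈ 2.1331 → 2.1331 bits.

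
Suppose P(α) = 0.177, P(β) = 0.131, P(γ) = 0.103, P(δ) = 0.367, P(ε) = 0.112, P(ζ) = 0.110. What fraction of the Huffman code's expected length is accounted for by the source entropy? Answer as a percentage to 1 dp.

Entropy H = −Σ p log₂ p ≈ 2.3989 bits.
Huffman merges: 103/1000+11/100→213/1000; 14/125+131/1000→243/1000; 177/1000+213/1000→39/100; 243/1000+367/1000→61/100; 39/100+61/100→1. L = 307/125 ≈ 2.4560.
Efficiency = H/L = 2.3989/2.4560 = 97.7%.

97.7%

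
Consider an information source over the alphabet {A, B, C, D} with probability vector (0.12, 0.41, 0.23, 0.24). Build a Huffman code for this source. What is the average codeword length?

1.94 bits/symbol

Repeatedly combine the two least-probable nodes; the expected code length is the sum of the merged weights.
merge 3/25 + 23/100 → 7/20
merge 6/25 + 7/20 → 59/100
merge 41/100 + 59/100 → 1
L = 7/20 + 59/100 + 1 = 97/50 = 1.94 bits/symbol.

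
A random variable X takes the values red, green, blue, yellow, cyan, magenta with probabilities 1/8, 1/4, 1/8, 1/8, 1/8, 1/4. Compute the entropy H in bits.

2.5 bits

Each probability is a power of 1/2, so log₂(1/p) is an integer.
H = Σ p·log₂(1/p) = 1/8·3 + 1/4·2 + 1/8·3 + 1/8·3 + 1/8·3 + 1/4·2 = 2.5 bits.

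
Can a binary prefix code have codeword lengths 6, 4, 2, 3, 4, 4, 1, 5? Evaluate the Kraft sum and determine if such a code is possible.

With common denominator 2^6 = 64: Σ 2^(−ℓᵢ) = 1/64 + 4/64 + 16/64 + 8/64 + 4/64 + 4/64 + 32/64 + 2/64 = 71/64 = 1.109375.
Kraft's inequality requires Σ ≤ 1; here Σ = 1.109375 > 1, so no such prefix code exists.

1.109375; no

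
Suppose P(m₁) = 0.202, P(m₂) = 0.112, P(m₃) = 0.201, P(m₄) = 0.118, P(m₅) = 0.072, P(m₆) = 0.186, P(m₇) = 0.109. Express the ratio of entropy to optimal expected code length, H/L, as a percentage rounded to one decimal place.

Entropy H = −Σ p log₂ p ≈ 2.7221 bits.
Huffman merges: 9/125+109/1000→181/1000; 14/125+59/500→23/100; 181/1000+93/500→367/1000; 201/1000+101/500→403/1000; 23/100+367/1000→597/1000; 403/1000+597/1000→1. L = 1389/500 ≈ 2.7780.
Efficiency = H/L = 2.7221/2.7780 = 98.0%.

98.0%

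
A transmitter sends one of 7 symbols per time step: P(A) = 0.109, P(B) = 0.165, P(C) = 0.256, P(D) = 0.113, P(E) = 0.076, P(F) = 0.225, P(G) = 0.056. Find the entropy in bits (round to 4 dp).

2.6358 bits

H = −Σ pᵢ log₂ pᵢ.
−0.109·log₂(0.109) = 0.3485
−0.165·log₂(0.165) = 0.4289
−0.256·log₂(0.256) = 0.5032
−0.113·log₂(0.113) = 0.3555
−0.076·log₂(0.076) = 0.2826
−0.225·log₂(0.225) = 0.4842
−0.056·log₂(0.056) = 0.2329
Sum ≈ 2.6358 → 2.6358 bits.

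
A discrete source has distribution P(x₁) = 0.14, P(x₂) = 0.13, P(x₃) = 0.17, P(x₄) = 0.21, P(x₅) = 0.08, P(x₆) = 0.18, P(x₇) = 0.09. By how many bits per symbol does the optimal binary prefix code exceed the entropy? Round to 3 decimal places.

0.043 bits

Entropy H = −Σ p log₂ p ≈ 2.7366 bits.
Huffman merges: 2/25+9/100→17/100; 13/100+7/50→27/100; 17/100+17/100→17/50; 9/50+21/100→39/100; 27/100+17/50→61/100; 39/100+61/100→1. L = 139/50 ≈ 2.7800.
L − H = 2.7800 − 2.7366 = 0.043 bits.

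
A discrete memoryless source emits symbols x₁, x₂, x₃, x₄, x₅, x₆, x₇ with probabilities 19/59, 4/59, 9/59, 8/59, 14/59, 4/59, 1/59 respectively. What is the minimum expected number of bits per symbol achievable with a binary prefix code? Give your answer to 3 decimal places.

Repeatedly combine the two least-probable nodes; the expected code length is the sum of the merged weights.
merge 1/59 + 4/59 → 5/59
merge 4/59 + 5/59 → 9/59
merge 8/59 + 9/59 → 17/59
merge 9/59 + 14/59 → 23/59
merge 17/59 + 19/59 → 36/59
merge 23/59 + 36/59 → 1
L = 5/59 + 9/59 + 17/59 + 23/59 + 36/59 + 1 = 149/59 ≈ 2.525 bits/symbol.

2.525 bits/symbol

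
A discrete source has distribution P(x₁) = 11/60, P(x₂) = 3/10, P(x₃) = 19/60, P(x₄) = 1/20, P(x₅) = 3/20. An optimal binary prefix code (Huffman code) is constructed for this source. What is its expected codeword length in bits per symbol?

2.2 bits/symbol

Repeatedly combine the two least-probable nodes; the expected code length is the sum of the merged weights.
merge 1/20 + 3/20 → 1/5
merge 11/60 + 1/5 → 23/60
merge 3/10 + 19/60 → 37/60
merge 23/60 + 37/60 → 1
L = 1/5 + 23/60 + 37/60 + 1 = 11/5 = 2.2 bits/symbol.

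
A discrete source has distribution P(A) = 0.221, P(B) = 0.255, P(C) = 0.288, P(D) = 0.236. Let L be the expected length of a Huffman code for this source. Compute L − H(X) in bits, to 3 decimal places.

0.007 bits

Entropy H = −Σ p log₂ p ≈ 1.9929 bits.
Huffman merges: 221/1000+59/250→457/1000; 51/200+36/125→543/1000; 457/1000+543/1000→1. L = 2 ≈ 2.0000.
L − H = 2.0000 − 1.9929 = 0.007 bits.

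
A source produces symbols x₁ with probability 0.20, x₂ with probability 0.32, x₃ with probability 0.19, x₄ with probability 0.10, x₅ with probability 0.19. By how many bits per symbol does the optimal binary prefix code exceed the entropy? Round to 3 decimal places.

0.057 bits

Entropy H = −Σ p log₂ p ≈ 2.2331 bits.
Huffman merges: 1/10+19/100→29/100; 19/100+1/5→39/100; 29/100+8/25→61/100; 39/100+61/100→1. L = 229/100 ≈ 2.2900.
L − H = 2.2900 − 2.2331 = 0.057 bits.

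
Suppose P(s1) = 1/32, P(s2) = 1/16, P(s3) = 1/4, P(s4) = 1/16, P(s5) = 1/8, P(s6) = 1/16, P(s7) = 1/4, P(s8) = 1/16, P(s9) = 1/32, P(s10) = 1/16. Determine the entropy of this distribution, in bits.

2.9375 bits

Each probability is a power of 1/2, so log₂(1/p) is an integer.
H = Σ p·log₂(1/p) = 1/32·5 + 1/16·4 + 1/4·2 + 1/16·4 + 1/8·3 + 1/16·4 + 1/4·2 + 1/16·4 + 1/32·5 + 1/16·4 = 2.9375 bits.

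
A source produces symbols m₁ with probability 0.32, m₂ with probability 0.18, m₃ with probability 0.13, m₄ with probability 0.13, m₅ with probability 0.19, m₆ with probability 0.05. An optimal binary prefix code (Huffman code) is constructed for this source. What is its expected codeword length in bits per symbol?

2.49 bits/symbol

Repeatedly combine the two least-probable nodes; the expected code length is the sum of the merged weights.
merge 1/20 + 13/100 → 9/50
merge 13/100 + 9/50 → 31/100
merge 9/50 + 19/100 → 37/100
merge 31/100 + 8/25 → 63/100
merge 37/100 + 63/100 → 1
L = 9/50 + 31/100 + 37/100 + 63/100 + 1 = 249/100 = 2.49 bits/symbol.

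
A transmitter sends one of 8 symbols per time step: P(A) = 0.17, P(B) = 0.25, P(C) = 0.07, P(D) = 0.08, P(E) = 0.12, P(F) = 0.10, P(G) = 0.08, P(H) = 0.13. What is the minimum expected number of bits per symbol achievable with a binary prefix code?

2.9 bits/symbol

Repeatedly combine the two least-probable nodes; the expected code length is the sum of the merged weights.
merge 7/100 + 2/25 → 3/20
merge 2/25 + 1/10 → 9/50
merge 3/25 + 13/100 → 1/4
merge 3/20 + 17/100 → 8/25
merge 9/50 + 1/4 → 43/100
merge 1/4 + 8/25 → 57/100
merge 43/100 + 57/100 → 1
L = 3/20 + 9/50 + 1/4 + 8/25 + 43/100 + 57/100 + 1 = 29/10 = 2.9 bits/symbol.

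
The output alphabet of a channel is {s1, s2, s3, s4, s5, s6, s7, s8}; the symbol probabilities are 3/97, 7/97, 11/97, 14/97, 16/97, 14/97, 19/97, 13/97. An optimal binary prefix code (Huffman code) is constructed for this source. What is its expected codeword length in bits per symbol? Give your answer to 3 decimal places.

Repeatedly combine the two least-probable nodes; the expected code length is the sum of the merged weights.
merge 3/97 + 7/97 → 10/97
merge 10/97 + 11/97 → 21/97
merge 13/97 + 14/97 → 27/97
merge 14/97 + 16/97 → 30/97
merge 19/97 + 21/97 → 40/97
merge 27/97 + 30/97 → 57/97
merge 40/97 + 57/97 → 1
L = 10/97 + 21/97 + 27/97 + 30/97 + 40/97 + 57/97 + 1 = 282/97 ≈ 2.907 bits/symbol.

2.907 bits/symbol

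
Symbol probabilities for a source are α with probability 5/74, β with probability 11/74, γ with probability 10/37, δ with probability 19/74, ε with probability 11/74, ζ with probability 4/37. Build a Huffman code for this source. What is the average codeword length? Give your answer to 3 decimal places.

Repeatedly combine the two least-probable nodes; the expected code length is the sum of the merged weights.
merge 5/74 + 4/37 → 13/74
merge 11/74 + 11/74 → 11/37
merge 13/74 + 19/74 → 16/37
merge 10/37 + 11/37 → 21/37
merge 16/37 + 21/37 → 1
L = 13/74 + 11/37 + 16/37 + 21/37 + 1 = 183/74 ≈ 2.473 bits/symbol.

2.473 bits/symbol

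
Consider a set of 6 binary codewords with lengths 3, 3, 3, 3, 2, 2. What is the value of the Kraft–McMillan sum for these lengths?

1

With common denominator 2^3 = 8: Σ 2^(−ℓᵢ) = 1/8 + 1/8 + 1/8 + 1/8 + 2/8 + 2/8 = 8/8 = 1.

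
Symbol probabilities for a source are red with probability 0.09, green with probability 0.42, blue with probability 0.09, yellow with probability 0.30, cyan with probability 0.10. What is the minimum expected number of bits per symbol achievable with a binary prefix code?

2.04 bits/symbol

Repeatedly combine the two least-probable nodes; the expected code length is the sum of the merged weights.
merge 9/100 + 9/100 → 9/50
merge 1/10 + 9/50 → 7/25
merge 7/25 + 3/10 → 29/50
merge 21/50 + 29/50 → 1
L = 9/50 + 7/25 + 29/50 + 1 = 51/25 = 2.04 bits/symbol.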